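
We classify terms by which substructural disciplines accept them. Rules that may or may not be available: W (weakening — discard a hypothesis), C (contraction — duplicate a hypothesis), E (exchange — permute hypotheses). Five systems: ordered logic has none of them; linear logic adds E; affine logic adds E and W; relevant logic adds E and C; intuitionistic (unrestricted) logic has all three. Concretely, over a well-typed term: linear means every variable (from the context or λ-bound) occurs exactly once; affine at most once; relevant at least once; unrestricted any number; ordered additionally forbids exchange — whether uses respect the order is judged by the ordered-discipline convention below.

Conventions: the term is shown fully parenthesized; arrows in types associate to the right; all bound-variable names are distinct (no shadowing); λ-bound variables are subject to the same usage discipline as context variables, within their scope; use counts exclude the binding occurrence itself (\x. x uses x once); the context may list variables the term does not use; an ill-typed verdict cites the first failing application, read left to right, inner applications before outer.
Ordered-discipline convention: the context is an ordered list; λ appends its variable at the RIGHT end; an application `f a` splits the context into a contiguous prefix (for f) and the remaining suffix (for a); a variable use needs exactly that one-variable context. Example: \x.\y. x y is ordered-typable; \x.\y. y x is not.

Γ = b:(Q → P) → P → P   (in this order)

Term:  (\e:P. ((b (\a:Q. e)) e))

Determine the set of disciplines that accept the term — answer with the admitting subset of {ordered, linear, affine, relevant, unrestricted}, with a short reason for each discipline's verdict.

accepted by: unrestricted
use counts: b: 1×, e (bound): 2×, a (bound): 0×
order of uses: b, e, e
typing: ✓ — P → P
ordered: ✗, uses contraction: e ×2; a never used (weakening)
linear: ✗, uses contraction: e ×2; a never used (weakening)
affine: ✗, uses contraction: e ×2
relevant: ✗, a never used (weakening)
unrestricted: ✓, typability at P → P is all that's needed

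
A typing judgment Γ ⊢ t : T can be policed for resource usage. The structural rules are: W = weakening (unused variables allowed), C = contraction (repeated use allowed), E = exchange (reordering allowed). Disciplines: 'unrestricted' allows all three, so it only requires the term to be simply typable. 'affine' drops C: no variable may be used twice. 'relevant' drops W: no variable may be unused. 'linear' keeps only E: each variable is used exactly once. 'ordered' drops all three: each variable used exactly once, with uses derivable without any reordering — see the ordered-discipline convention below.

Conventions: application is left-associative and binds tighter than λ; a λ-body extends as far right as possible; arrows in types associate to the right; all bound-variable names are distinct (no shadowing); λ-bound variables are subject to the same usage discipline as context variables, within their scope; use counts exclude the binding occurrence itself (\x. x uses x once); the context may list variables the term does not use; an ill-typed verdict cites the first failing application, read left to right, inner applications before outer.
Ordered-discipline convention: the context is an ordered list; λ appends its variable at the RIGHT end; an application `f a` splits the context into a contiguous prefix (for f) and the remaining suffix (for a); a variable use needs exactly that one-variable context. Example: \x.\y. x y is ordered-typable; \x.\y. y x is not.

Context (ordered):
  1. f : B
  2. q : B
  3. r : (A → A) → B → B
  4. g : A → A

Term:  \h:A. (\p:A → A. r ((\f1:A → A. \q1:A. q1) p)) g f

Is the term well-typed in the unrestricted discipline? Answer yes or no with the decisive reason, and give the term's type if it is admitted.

yes — well-typed at A → B; no restrictions here; term : A → B
usage: f ×1, q ×0, r ×1, g ×1, h (bound) ×0, p (bound) ×1, f1 (bound) ×0, q1 (bound) ×1
use order (left to right): r, q1, p, g, f
typing: well-typed at A → B
per-discipline verdicts: ordered ✗; linear ✗; affine ✓; relevant ✗; unrestricted ✓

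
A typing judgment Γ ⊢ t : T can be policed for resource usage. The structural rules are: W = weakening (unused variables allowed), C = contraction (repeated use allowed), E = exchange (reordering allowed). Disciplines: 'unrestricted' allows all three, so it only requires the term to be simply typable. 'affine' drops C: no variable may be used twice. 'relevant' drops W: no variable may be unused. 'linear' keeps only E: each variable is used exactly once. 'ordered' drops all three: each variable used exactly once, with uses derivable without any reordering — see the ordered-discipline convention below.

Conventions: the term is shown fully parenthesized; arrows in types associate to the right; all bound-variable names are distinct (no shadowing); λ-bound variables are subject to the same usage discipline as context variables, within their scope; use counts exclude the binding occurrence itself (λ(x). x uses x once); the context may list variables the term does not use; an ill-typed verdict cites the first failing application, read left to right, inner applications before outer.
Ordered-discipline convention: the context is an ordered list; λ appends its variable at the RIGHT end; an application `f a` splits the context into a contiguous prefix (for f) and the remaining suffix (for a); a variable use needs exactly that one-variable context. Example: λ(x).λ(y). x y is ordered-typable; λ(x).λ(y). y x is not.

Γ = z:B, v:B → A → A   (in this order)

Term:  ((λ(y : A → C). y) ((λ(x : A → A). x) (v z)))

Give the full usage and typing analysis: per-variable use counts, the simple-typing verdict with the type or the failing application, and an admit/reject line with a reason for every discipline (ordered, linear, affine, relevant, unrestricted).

counts: z ×1, v ×1, y (bound) ×1, x (bound) ×1
use order (left to right): y, x, v, z
typing: ill-typed: argument of type A → A where A → C is required
ordered: ✗, the type mismatch rejects it
linear: ✗, not simply typable
affine: ✗, fails simple typing
relevant: ✗, a type mismatch blocks all five
unrestricted: ✗, the type mismatch rejects it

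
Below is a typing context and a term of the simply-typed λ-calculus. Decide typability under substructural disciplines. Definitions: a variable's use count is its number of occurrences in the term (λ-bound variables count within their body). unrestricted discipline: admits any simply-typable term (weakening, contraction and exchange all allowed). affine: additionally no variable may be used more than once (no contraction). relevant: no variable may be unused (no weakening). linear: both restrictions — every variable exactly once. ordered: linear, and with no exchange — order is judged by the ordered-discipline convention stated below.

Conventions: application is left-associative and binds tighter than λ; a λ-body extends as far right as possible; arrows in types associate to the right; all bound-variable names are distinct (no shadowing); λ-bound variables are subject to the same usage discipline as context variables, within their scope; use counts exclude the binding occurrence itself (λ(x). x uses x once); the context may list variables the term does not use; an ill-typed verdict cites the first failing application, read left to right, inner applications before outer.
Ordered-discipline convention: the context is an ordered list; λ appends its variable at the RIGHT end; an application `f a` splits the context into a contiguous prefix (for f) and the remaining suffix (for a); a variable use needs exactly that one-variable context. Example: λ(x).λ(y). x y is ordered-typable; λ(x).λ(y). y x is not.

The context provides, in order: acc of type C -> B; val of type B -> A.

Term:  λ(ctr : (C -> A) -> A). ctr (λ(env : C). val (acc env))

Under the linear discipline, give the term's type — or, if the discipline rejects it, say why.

term : ((C -> A) -> A) -> A
variable uses: acc: 1, val: 1, ctr (λ-bound): 1, env (λ-bound): 1
left-to-right use order: ctr, val, acc, env
typing: well-typed at ((C -> A) -> A) -> A
per-discipline verdicts: ordered ✗; linear ✓; affine ✓; relevant ✓; unrestricted ✓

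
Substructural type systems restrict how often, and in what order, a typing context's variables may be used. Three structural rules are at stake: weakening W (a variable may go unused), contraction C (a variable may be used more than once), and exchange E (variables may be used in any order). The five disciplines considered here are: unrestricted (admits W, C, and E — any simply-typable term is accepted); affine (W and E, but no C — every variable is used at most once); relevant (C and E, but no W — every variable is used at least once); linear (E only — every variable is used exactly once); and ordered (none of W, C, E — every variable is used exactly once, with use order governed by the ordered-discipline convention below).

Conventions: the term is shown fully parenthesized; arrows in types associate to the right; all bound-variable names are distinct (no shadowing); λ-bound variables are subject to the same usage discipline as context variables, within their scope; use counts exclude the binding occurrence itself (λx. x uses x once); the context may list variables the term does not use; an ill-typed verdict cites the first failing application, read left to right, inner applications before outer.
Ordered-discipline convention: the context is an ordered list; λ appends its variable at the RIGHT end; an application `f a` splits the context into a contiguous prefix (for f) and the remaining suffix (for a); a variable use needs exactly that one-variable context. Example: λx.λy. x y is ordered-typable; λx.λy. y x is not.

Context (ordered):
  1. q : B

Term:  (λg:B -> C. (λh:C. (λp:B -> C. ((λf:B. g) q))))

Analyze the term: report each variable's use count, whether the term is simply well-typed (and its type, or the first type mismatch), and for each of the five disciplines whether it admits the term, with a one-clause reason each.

counts: q: 1×; g [bound]: 1×; h [bound]: 0×; p [bound]: 0×; f [bound]: 0×
order of uses: g, q
typing: well-typed — term : (B -> C) -> C -> (B -> C) -> B -> C
ordered: ✗ — h, p, f never used (weakening)
linear: ✗ — h, p, f never used (weakening)
affine: ✓ — none of q, g, h, p, f used more than once
relevant: ✗ — h, p, f never used (weakening)
unrestricted: ✓ — typability at (B -> C) -> C -> (B -> C) -> B -> C is all that's needed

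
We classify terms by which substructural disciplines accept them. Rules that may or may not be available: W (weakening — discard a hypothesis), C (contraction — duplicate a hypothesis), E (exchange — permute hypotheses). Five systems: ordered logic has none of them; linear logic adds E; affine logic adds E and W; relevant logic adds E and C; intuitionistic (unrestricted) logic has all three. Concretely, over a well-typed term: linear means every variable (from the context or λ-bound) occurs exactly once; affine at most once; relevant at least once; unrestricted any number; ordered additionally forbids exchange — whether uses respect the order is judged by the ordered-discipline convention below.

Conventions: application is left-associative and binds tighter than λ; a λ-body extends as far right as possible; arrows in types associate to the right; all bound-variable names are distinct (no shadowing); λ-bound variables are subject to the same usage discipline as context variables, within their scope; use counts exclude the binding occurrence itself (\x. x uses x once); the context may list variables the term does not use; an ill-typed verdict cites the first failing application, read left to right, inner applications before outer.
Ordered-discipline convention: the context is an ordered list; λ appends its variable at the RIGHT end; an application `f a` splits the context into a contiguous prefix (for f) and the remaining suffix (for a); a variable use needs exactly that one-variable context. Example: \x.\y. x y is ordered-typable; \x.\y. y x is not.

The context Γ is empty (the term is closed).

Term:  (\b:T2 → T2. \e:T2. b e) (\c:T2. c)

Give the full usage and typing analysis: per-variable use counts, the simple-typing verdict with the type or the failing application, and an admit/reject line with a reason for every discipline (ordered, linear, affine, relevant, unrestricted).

use counts: b [bound]: 1×; e [bound]: 1×; c [bound]: 1×
left-to-right use order: b, e, c
typing: well-typed at T2 → T2
ordered ✓ (b, e, c once each; derivable with no W/C/E)
linear ✓ (b, e, c: one use apiece)
affine ✓ (no duplicate uses among b, e, c)
relevant ✓ (every one of b, e, c appears)
unrestricted ✓ (well-typed at T2 → T2; no restrictions here)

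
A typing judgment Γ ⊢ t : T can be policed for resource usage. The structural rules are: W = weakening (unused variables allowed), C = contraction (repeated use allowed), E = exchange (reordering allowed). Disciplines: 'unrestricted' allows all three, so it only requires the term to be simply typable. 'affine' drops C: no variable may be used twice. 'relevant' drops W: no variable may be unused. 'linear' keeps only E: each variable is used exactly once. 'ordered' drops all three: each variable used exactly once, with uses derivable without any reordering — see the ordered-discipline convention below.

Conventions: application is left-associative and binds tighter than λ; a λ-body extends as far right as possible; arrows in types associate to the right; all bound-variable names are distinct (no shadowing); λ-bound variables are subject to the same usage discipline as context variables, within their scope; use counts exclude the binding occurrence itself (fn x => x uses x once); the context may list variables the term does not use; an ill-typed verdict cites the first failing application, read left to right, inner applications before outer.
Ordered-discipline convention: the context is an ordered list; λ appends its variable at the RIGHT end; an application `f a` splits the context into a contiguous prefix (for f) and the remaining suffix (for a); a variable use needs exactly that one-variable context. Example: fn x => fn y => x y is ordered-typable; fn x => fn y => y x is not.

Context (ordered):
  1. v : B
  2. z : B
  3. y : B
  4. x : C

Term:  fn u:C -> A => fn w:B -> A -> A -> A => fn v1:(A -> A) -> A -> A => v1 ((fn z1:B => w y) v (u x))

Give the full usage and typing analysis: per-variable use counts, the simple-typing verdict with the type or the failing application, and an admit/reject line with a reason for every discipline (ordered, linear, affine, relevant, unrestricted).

counts: v=1; z=0; y=1; x=1; u [bound]=1; w [bound]=1; v1 [bound]=1; z1 [bound]=0
order of uses: v1, w, y, v, u, x
typing: ✓ — (C -> A) -> (B -> A -> A -> A) -> ((A -> A) -> A -> A) -> A -> A
ordered: ✗ — z, z1 never used (weakening)
linear: ✗ — z, z1 never used (weakening)
affine: ✓ — v, z, y, x, u, w, v1, z1: no repeats, contraction unneeded
relevant: ✗ — z, z1 never used (weakening)
unrestricted: ✓ — typability at (C -> A) -> (B -> A -> A -> A) -> ((A -> A) -> A -> A) -> A -> A is all that's needed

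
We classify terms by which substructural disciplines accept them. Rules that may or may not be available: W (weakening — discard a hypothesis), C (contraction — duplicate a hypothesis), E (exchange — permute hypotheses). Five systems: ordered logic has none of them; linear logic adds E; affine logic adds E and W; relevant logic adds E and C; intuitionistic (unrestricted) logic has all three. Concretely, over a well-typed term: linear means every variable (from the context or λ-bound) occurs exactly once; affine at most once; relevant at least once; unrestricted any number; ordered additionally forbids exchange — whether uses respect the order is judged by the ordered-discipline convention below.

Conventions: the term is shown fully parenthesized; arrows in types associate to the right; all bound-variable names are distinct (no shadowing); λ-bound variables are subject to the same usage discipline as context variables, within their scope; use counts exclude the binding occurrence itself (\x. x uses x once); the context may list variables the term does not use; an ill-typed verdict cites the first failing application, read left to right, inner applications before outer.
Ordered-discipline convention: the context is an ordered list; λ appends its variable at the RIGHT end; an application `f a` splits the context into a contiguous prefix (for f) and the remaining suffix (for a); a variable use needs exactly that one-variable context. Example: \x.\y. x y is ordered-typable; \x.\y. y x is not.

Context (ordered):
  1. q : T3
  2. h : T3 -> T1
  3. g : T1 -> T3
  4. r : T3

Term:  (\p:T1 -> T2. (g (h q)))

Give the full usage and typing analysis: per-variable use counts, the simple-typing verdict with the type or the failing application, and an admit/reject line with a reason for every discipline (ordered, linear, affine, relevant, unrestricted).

use counts: q=1, h=1, g=1, r=0, p (λ-bound)=0
use order (left to right): g, h, q
typing: the term checks, with type (T1 -> T2) -> T3
ordered: ✗, r, p never used (weakening)
linear: ✗, r, p never used (weakening)
affine: ✓, q, h, g, r, p: no repeats, contraction unneeded
relevant: ✗, r, p never used (weakening)
unrestricted: ✓, type-checks ((T1 -> T2) -> T3) and nothing is barred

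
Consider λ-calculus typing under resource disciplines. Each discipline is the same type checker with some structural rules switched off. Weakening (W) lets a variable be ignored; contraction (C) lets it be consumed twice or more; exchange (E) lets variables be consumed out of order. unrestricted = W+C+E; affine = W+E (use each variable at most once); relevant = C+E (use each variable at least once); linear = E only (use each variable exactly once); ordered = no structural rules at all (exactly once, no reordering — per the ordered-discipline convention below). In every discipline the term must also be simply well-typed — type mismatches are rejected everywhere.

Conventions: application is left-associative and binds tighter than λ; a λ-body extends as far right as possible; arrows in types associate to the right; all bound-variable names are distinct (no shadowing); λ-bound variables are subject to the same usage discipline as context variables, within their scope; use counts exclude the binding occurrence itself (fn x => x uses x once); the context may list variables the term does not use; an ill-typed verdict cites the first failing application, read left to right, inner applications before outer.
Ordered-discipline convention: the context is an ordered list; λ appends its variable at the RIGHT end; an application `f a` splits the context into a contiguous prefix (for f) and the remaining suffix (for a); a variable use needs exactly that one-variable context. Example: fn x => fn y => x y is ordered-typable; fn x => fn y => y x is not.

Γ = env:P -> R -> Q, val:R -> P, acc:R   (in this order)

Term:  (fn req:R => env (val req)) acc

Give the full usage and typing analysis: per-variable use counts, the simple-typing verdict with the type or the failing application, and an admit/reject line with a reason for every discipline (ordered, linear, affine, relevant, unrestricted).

usage: env: 1×, val: 1×, acc: 1×, req [bound]: 1×
order of uses: env, val, req, acc
typing: well-typed — term : R -> Q
ordered: ✓, env, val, acc, req once each; derivable with no W/C/E
linear: ✓, single use per variable (env, val, acc, req)
affine: ✓, none of env, val, acc, req used more than once
relevant: ✓, env, val, acc, req: all used, weakening unneeded
unrestricted: ✓, typability at R -> Q is all that's needed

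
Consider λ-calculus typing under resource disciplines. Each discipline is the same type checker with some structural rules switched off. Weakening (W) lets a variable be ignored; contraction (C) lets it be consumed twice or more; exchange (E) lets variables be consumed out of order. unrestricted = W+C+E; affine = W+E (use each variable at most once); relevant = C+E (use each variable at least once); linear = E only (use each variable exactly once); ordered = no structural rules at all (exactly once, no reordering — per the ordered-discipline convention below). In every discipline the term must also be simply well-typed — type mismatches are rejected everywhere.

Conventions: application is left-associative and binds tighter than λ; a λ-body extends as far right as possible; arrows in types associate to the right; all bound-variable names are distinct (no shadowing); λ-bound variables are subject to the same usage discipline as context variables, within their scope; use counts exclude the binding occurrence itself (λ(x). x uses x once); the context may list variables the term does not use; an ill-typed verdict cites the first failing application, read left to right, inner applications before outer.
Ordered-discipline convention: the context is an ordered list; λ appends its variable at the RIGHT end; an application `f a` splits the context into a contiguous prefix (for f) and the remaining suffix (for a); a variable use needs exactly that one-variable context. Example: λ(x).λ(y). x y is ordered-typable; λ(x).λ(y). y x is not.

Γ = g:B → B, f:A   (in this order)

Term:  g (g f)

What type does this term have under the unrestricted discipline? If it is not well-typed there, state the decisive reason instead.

not well-typed under unrestricted — fails simple typing
use counts: g: 2; f: 1
uses in reading order: g, g, f
typing: ill-typed: a function awaiting B gets A
summary: ordered ✗, linear ✗, affine ✗, relevant ✗, unrestricted ✗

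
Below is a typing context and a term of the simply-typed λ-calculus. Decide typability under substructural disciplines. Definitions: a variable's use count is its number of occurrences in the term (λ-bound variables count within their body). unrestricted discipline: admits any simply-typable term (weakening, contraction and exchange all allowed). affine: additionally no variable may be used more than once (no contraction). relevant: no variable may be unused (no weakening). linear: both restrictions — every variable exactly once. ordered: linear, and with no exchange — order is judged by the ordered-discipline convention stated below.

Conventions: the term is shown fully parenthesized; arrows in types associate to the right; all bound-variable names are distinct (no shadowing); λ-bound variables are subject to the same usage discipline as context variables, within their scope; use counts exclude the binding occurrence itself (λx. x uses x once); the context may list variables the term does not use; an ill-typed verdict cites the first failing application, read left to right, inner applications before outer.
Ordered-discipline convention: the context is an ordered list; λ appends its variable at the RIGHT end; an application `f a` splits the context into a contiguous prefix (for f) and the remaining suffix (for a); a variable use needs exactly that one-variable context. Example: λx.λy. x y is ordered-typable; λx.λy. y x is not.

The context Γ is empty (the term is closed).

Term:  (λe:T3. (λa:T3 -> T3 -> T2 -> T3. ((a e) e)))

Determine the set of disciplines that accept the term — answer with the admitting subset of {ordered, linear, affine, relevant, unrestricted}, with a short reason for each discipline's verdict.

admitted by: relevant, unrestricted
usage: e (bound) ×2, a (bound) ×1
left-to-right use order: a, e, e
typing: the term checks, with type T3 -> (T3 -> T3 -> T2 -> T3) -> T2 -> T3
ordered ✗ (repeated use of e ×2)
linear ✗ (repeated use of e ×2)
affine ✗ (repeated use of e ×2)
relevant ✓ (e, a: all used, weakening unneeded)
unrestricted ✓ (type-checks (T3 -> (T3 -> T3 -> T2 -> T3) -> T2 -> T3) and nothing is barred)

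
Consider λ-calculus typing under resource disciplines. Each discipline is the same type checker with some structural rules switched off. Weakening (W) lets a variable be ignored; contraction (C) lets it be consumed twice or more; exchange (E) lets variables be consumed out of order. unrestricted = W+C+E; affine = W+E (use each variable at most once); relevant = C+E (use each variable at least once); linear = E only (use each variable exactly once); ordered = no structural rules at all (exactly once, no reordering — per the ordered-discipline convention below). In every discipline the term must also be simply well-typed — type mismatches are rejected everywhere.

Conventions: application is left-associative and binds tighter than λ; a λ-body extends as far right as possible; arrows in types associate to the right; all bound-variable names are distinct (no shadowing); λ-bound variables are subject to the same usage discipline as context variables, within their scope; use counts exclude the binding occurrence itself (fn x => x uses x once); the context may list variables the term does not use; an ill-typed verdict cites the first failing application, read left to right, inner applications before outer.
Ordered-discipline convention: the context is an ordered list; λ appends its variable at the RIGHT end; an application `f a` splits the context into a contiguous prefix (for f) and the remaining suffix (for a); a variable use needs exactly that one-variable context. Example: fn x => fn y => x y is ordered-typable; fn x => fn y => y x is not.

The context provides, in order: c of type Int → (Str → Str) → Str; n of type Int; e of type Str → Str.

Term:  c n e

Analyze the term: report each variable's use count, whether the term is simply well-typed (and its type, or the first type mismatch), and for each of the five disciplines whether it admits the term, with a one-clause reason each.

usage: c ×1, n ×1, e ×1
order of uses: c, n, e
typing: well-typed at Str
ordered: ✓ — single-use (c, n, e), ordered derivation ok
linear: ✓ — single use per variable (c, n, e)
affine: ✓ — c, n, e: no repeats, contraction unneeded
relevant: ✓ — none of c, n, e goes unused
unrestricted: ✓ — well-typed at Str; no restrictions here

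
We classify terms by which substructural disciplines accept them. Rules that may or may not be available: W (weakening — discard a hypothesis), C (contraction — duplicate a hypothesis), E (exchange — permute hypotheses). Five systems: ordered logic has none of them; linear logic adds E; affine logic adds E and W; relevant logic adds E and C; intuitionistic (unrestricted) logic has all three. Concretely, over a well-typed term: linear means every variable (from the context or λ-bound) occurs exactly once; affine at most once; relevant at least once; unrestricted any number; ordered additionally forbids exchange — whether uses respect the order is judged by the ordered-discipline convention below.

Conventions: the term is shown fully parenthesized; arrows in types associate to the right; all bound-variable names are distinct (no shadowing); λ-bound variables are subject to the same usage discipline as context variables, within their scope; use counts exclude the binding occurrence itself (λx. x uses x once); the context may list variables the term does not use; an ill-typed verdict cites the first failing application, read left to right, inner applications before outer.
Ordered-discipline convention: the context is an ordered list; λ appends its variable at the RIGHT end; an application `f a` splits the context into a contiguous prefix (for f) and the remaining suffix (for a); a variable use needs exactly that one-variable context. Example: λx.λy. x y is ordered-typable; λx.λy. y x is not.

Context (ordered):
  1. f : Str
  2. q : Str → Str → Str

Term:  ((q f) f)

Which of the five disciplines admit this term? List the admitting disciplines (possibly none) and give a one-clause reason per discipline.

admitted in: relevant, unrestricted
counts: f ×2, q ×1
order of uses: q, f, f
typing: well-typed — term : Str
ordered: ✗, repeated use of f ×2
linear: ✗, repeated use of f ×2
affine: ✗, repeated use of f ×2
relevant: ✓, every one of f, q appears
unrestricted: ✓, type-checks (Str) and nothing is barred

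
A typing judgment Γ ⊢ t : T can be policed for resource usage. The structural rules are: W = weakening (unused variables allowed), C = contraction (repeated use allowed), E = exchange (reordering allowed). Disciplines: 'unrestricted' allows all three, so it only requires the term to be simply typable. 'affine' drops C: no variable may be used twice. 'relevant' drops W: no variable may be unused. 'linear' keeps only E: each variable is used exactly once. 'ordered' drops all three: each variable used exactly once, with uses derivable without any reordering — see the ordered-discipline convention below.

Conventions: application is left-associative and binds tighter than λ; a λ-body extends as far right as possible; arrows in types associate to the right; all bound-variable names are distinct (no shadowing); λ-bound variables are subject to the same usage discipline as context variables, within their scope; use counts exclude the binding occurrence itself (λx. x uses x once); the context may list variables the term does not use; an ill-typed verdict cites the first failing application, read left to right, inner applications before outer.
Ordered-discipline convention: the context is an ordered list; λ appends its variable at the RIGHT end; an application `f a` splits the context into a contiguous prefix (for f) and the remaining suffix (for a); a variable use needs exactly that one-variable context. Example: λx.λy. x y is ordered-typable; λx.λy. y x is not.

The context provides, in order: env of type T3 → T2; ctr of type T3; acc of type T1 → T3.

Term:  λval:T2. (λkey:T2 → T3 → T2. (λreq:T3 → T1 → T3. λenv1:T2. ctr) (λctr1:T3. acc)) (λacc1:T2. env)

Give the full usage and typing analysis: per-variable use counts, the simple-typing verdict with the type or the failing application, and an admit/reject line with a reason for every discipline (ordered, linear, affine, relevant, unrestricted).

counts: env: 1×; ctr: 1×; acc: 1×; val (λ-bound): 0×; key (λ-bound): 0×; req (λ-bound): 0×; env1 (λ-bound): 0×; ctr1 (λ-bound): 0×; acc1 (λ-bound): 0×
order of uses: ctr, acc, env
typing: well-typed — term : T2 → T2 → T3
ordered: ✗, unused: val, key, req, env1, ctr1, acc1 — weakening required
linear: ✗, unused: val, key, req, env1, ctr1, acc1 — weakening required
affine: ✓, no duplicate uses among env, ctr, acc, val, key, req, env1, ctr1, acc1
relevant: ✗, unused: val, key, req, env1, ctr1, acc1 — weakening required
unrestricted: ✓, well-typed at T2 → T2 → T3; no restrictions here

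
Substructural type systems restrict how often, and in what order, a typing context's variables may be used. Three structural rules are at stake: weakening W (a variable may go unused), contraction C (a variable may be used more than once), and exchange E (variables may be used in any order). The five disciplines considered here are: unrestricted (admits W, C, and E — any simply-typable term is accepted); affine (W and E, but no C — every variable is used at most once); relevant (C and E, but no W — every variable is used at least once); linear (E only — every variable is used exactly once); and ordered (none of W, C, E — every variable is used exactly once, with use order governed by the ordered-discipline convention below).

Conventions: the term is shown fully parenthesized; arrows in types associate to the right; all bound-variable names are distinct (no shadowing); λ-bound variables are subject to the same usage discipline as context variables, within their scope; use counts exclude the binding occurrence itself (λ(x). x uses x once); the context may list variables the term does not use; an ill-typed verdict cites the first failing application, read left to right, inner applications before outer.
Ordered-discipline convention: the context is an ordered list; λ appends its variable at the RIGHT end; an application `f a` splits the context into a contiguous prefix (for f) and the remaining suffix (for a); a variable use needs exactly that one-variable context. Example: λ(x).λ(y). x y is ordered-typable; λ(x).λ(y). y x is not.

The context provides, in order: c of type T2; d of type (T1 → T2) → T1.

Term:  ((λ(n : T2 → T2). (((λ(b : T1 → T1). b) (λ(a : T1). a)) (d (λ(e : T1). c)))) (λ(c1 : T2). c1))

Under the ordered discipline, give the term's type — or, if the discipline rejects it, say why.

not well-typed under ordered — needs weakening: n, e unused
counts: c=1, d=1, n (λ-bound)=0, b (λ-bound)=1, a (λ-bound)=1, e (λ-bound)=0, c1 (λ-bound)=1
left-to-right use order: b, a, d, c, c1
typing: ✓ — T1
per-discipline verdicts: ordered ✗, linear ✗, affine ✓, relevant ✗, unrestricted ✓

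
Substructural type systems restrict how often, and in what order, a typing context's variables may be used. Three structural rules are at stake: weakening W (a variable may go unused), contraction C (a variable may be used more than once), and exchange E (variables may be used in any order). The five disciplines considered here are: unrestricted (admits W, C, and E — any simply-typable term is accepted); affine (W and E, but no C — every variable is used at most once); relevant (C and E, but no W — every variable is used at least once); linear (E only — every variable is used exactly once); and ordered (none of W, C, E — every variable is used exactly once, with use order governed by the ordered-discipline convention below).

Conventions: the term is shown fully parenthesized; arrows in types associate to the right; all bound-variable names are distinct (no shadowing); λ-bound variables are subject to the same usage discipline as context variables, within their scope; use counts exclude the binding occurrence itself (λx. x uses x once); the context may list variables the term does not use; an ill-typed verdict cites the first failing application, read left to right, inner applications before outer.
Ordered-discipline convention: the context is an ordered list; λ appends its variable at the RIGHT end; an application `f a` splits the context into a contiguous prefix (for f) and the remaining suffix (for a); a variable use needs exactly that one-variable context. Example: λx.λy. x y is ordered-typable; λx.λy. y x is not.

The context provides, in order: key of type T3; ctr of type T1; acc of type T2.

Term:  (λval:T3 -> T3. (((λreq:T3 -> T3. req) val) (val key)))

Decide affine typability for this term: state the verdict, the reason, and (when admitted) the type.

no — repeated use of val ×2
use counts: key: 1×, ctr: 0×, acc: 0×, val (bound): 2×, req (bound): 1×
order of uses: req, val, val, key
typing: well-typed — term : (T3 -> T3) -> T3
across the five disciplines: ordered ✗; linear ✗; affine ✗; relevant ✗; unrestricted ✓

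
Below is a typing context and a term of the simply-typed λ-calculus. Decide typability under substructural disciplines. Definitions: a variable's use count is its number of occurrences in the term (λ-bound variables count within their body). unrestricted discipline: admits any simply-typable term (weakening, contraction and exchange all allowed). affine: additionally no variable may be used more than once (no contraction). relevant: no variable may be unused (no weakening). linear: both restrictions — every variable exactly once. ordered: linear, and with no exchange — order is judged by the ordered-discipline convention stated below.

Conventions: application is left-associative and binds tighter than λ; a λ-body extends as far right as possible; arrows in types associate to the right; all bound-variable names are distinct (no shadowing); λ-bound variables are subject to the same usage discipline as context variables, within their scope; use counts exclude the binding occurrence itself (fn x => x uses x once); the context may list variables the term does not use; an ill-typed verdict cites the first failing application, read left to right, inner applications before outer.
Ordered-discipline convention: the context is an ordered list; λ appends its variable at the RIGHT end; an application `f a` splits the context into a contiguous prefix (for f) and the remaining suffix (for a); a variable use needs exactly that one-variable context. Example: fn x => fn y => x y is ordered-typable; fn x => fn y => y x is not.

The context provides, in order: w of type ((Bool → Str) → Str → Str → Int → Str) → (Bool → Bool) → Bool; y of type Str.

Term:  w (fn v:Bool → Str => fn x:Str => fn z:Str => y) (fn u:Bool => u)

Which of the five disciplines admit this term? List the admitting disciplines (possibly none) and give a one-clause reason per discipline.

admitted in: none
usage: w ×1; y ×1; v (λ-bound) ×0; x (λ-bound) ×0; z (λ-bound) ×0; u (λ-bound) ×1
left-to-right use order: w, y, u
typing: ill-typed: argument of type (Bool → Str) → Str → Str → Str where (Bool → Str) → Str → Str → Int → Str is required
ordered: ✗ — not simply typable
linear: ✗ — fails simple typing
affine: ✗ — a type mismatch blocks all five
relevant: ✗ — the type mismatch rejects it
unrestricted: ✗ — not simply typable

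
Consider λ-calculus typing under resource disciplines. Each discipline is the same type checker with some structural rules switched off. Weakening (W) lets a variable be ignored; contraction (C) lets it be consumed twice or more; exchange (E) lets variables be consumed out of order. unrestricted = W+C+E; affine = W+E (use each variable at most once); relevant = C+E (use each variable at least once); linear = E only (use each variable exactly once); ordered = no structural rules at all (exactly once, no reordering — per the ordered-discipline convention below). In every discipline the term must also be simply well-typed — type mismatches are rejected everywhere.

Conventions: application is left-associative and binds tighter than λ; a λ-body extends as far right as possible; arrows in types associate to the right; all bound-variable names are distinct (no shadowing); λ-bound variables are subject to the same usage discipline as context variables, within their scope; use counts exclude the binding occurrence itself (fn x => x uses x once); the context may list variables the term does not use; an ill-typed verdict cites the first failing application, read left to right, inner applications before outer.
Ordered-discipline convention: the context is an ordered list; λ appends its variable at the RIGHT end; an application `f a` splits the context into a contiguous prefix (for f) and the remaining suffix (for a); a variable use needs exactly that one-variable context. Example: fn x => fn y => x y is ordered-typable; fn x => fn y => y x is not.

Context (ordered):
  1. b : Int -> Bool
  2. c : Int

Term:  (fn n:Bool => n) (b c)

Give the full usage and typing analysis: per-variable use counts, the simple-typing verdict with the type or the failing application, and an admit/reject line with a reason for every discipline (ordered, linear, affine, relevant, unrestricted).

variable uses: b=1; c=1; n [bound]=1
uses in reading order: n, b, c
typing: well-typed at Bool
ordered ✓ (single-use (b, c, n), ordered derivation ok)
linear ✓ (each of b, c, n used exactly once)
affine ✓ (no duplicate uses among b, c, n)
relevant ✓ (none of b, c, n goes unused)
unrestricted ✓ (typability at Bool is all that's needed)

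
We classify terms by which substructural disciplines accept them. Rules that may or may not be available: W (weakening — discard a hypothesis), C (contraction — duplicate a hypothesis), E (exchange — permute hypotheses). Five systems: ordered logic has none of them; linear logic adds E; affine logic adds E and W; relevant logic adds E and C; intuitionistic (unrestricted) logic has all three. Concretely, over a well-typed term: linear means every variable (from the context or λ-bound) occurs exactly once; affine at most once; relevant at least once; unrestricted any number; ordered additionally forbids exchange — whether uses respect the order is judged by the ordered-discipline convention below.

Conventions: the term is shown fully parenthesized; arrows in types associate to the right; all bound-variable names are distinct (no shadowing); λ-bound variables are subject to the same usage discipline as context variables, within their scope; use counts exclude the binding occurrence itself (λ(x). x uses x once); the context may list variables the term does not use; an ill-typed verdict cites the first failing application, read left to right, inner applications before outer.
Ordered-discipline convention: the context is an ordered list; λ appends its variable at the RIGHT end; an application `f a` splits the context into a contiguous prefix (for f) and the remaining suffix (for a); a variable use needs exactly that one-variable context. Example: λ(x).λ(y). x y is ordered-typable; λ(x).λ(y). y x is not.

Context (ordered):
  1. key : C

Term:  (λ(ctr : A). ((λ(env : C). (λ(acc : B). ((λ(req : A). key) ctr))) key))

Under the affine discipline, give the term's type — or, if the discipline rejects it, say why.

not well-typed under affine — key ×2 used more than once (contraction)
counts: key ×2; ctr (λ-bound) ×1; env (λ-bound) ×0; acc (λ-bound) ×0; req (λ-bound) ×0
use order (left to right): key, ctr, key
typing: ✓ — A -> B -> C
summary: ordered ✗ · linear ✗ · affine ✗ · relevant ✗ · unrestricted ✓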